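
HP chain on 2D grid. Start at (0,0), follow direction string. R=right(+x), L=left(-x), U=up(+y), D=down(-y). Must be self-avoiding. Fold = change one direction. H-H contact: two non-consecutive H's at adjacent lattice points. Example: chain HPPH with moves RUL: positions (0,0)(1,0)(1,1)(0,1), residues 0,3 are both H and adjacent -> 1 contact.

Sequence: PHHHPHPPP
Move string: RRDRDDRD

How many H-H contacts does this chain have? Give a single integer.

Positions: [(0, 0), (1, 0), (2, 0), (2, -1), (3, -1), (3, -2), (3, -3), (4, -3), (4, -4)]
No H-H contacts found.

Answer: 0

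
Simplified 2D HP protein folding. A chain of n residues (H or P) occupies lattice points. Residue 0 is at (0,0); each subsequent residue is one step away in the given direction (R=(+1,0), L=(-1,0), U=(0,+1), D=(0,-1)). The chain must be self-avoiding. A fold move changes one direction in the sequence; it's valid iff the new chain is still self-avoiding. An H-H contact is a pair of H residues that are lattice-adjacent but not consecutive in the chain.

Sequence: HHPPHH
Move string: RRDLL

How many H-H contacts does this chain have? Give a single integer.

Positions: [(0, 0), (1, 0), (2, 0), (2, -1), (1, -1), (0, -1)]
H-H contact: residue 0 @(0,0) - residue 5 @(0, -1)
H-H contact: residue 1 @(1,0) - residue 4 @(1, -1)

Answer: 2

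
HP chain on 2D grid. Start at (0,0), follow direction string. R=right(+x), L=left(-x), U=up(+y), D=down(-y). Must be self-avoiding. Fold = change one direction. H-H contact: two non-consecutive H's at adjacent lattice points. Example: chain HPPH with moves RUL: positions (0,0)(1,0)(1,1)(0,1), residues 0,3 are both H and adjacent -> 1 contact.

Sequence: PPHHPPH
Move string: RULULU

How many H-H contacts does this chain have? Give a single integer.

Answer: 0

Derivation:
Positions: [(0, 0), (1, 0), (1, 1), (0, 1), (0, 2), (-1, 2), (-1, 3)]
No H-H contacts found.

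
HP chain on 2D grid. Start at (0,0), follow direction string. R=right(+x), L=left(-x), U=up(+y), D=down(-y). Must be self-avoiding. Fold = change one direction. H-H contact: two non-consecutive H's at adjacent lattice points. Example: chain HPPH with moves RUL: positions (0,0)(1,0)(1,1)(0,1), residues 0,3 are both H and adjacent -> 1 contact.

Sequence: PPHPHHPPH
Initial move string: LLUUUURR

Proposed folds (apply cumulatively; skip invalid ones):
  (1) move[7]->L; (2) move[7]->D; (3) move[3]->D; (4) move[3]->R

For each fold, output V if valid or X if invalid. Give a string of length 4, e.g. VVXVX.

Initial: LLUUUURR -> [(0, 0), (-1, 0), (-2, 0), (-2, 1), (-2, 2), (-2, 3), (-2, 4), (-1, 4), (0, 4)]
Fold 1: move[7]->L => LLUUUURL INVALID (collision), skipped
Fold 2: move[7]->D => LLUUUURD VALID
Fold 3: move[3]->D => LLUDUURD INVALID (collision), skipped
Fold 4: move[3]->R => LLURUURD VALID

Answer: XVXV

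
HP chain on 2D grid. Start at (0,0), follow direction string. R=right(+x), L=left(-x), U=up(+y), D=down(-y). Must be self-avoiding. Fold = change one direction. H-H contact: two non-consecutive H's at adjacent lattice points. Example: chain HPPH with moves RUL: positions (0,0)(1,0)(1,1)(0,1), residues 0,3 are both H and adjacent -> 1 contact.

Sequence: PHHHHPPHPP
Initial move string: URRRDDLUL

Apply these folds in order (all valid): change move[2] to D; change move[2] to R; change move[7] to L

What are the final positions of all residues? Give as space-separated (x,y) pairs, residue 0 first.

Initial moves: URRRDDLUL
Fold: move[2]->D => URDRDDLUL (positions: [(0, 0), (0, 1), (1, 1), (1, 0), (2, 0), (2, -1), (2, -2), (1, -2), (1, -1), (0, -1)])
Fold: move[2]->R => URRRDDLUL (positions: [(0, 0), (0, 1), (1, 1), (2, 1), (3, 1), (3, 0), (3, -1), (2, -1), (2, 0), (1, 0)])
Fold: move[7]->L => URRRDDLLL (positions: [(0, 0), (0, 1), (1, 1), (2, 1), (3, 1), (3, 0), (3, -1), (2, -1), (1, -1), (0, -1)])

Answer: (0,0) (0,1) (1,1) (2,1) (3,1) (3,0) (3,-1) (2,-1) (1,-1) (0,-1)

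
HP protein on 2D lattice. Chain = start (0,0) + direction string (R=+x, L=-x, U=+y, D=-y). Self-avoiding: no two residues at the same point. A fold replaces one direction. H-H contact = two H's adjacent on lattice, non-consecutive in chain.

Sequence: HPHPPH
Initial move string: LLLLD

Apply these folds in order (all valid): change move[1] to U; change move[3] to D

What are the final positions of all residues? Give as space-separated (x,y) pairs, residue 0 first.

Answer: (0,0) (-1,0) (-1,1) (-2,1) (-2,0) (-2,-1)

Derivation:
Initial moves: LLLLD
Fold: move[1]->U => LULLD (positions: [(0, 0), (-1, 0), (-1, 1), (-2, 1), (-3, 1), (-3, 0)])
Fold: move[3]->D => LULDD (positions: [(0, 0), (-1, 0), (-1, 1), (-2, 1), (-2, 0), (-2, -1)])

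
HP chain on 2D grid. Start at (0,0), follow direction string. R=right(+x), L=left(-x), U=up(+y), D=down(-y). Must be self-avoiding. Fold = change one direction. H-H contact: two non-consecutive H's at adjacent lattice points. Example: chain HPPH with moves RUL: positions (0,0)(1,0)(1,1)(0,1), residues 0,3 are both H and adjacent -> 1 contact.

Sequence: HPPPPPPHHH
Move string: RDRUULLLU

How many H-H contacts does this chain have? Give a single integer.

Positions: [(0, 0), (1, 0), (1, -1), (2, -1), (2, 0), (2, 1), (1, 1), (0, 1), (-1, 1), (-1, 2)]
H-H contact: residue 0 @(0,0) - residue 7 @(0, 1)

Answer: 1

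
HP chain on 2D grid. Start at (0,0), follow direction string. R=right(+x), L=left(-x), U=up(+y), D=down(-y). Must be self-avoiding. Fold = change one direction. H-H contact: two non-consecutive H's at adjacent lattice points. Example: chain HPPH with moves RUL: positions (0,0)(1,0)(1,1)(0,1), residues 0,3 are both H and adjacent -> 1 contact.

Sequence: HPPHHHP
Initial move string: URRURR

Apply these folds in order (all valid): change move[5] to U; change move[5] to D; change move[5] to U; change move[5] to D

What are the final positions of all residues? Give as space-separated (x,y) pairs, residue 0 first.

Answer: (0,0) (0,1) (1,1) (2,1) (2,2) (3,2) (3,1)

Derivation:
Initial moves: URRURR
Fold: move[5]->U => URRURU (positions: [(0, 0), (0, 1), (1, 1), (2, 1), (2, 2), (3, 2), (3, 3)])
Fold: move[5]->D => URRURD (positions: [(0, 0), (0, 1), (1, 1), (2, 1), (2, 2), (3, 2), (3, 1)])
Fold: move[5]->U => URRURU (positions: [(0, 0), (0, 1), (1, 1), (2, 1), (2, 2), (3, 2), (3, 3)])
Fold: move[5]->D => URRURD (positions: [(0, 0), (0, 1), (1, 1), (2, 1), (2, 2), (3, 2), (3, 1)])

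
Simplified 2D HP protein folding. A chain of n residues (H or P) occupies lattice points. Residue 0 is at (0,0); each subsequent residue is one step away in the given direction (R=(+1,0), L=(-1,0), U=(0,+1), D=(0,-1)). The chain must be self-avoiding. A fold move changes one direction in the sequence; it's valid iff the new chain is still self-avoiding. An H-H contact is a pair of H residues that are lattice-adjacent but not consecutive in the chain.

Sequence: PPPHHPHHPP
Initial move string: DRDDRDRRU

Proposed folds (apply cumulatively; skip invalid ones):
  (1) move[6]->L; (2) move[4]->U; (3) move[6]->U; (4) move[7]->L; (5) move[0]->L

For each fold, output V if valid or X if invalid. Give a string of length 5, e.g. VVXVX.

Initial: DRDDRDRRU -> [(0, 0), (0, -1), (1, -1), (1, -2), (1, -3), (2, -3), (2, -4), (3, -4), (4, -4), (4, -3)]
Fold 1: move[6]->L => DRDDRDLRU INVALID (collision), skipped
Fold 2: move[4]->U => DRDDUDRRU INVALID (collision), skipped
Fold 3: move[6]->U => DRDDRDURU INVALID (collision), skipped
Fold 4: move[7]->L => DRDDRDRLU INVALID (collision), skipped
Fold 5: move[0]->L => LRDDRDRRU INVALID (collision), skipped

Answer: XXXXX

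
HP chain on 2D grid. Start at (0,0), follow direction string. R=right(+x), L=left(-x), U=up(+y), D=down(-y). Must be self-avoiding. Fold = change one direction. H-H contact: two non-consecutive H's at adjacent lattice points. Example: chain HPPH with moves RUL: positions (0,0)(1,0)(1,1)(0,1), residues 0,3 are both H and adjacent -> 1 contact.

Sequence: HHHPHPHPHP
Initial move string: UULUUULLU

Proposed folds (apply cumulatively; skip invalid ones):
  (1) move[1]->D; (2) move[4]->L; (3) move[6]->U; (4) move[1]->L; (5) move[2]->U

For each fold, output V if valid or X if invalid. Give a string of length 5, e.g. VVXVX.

Answer: XVVVV

Derivation:
Initial: UULUUULLU -> [(0, 0), (0, 1), (0, 2), (-1, 2), (-1, 3), (-1, 4), (-1, 5), (-2, 5), (-3, 5), (-3, 6)]
Fold 1: move[1]->D => UDLUUULLU INVALID (collision), skipped
Fold 2: move[4]->L => UULULULLU VALID
Fold 3: move[6]->U => UULULUULU VALID
Fold 4: move[1]->L => ULLULUULU VALID
Fold 5: move[2]->U => ULUULUULU VALID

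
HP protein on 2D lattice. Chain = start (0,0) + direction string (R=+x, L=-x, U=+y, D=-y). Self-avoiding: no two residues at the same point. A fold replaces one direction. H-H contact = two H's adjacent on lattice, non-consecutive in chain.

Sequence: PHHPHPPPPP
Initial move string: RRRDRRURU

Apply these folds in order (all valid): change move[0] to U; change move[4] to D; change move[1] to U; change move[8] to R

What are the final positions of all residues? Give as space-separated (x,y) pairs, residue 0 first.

Answer: (0,0) (0,1) (0,2) (1,2) (1,1) (1,0) (2,0) (2,1) (3,1) (4,1)

Derivation:
Initial moves: RRRDRRURU
Fold: move[0]->U => URRDRRURU (positions: [(0, 0), (0, 1), (1, 1), (2, 1), (2, 0), (3, 0), (4, 0), (4, 1), (5, 1), (5, 2)])
Fold: move[4]->D => URRDDRURU (positions: [(0, 0), (0, 1), (1, 1), (2, 1), (2, 0), (2, -1), (3, -1), (3, 0), (4, 0), (4, 1)])
Fold: move[1]->U => UURDDRURU (positions: [(0, 0), (0, 1), (0, 2), (1, 2), (1, 1), (1, 0), (2, 0), (2, 1), (3, 1), (3, 2)])
Fold: move[8]->R => UURDDRURR (positions: [(0, 0), (0, 1), (0, 2), (1, 2), (1, 1), (1, 0), (2, 0), (2, 1), (3, 1), (4, 1)])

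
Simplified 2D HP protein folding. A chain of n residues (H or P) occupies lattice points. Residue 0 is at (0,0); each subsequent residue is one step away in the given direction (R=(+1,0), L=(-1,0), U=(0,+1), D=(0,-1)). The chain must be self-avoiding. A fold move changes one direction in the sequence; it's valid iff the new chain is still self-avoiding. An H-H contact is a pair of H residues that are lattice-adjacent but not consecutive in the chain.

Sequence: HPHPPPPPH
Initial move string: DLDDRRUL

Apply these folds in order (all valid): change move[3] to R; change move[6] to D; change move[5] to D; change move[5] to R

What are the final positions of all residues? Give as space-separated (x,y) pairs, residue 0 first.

Answer: (0,0) (0,-1) (-1,-1) (-1,-2) (0,-2) (1,-2) (2,-2) (2,-3) (1,-3)

Derivation:
Initial moves: DLDDRRUL
Fold: move[3]->R => DLDRRRUL (positions: [(0, 0), (0, -1), (-1, -1), (-1, -2), (0, -2), (1, -2), (2, -2), (2, -1), (1, -1)])
Fold: move[6]->D => DLDRRRDL (positions: [(0, 0), (0, -1), (-1, -1), (-1, -2), (0, -2), (1, -2), (2, -2), (2, -3), (1, -3)])
Fold: move[5]->D => DLDRRDDL (positions: [(0, 0), (0, -1), (-1, -1), (-1, -2), (0, -2), (1, -2), (1, -3), (1, -4), (0, -4)])
Fold: move[5]->R => DLDRRRDL (positions: [(0, 0), (0, -1), (-1, -1), (-1, -2), (0, -2), (1, -2), (2, -2), (2, -3), (1, -3)])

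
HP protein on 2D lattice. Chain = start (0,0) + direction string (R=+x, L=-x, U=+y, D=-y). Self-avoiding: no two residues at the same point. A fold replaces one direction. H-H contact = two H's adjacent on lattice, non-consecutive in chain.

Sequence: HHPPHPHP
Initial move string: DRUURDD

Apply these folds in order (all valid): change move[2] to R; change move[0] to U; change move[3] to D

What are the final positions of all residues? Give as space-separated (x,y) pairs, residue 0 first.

Initial moves: DRUURDD
Fold: move[2]->R => DRRURDD (positions: [(0, 0), (0, -1), (1, -1), (2, -1), (2, 0), (3, 0), (3, -1), (3, -2)])
Fold: move[0]->U => URRURDD (positions: [(0, 0), (0, 1), (1, 1), (2, 1), (2, 2), (3, 2), (3, 1), (3, 0)])
Fold: move[3]->D => URRDRDD (positions: [(0, 0), (0, 1), (1, 1), (2, 1), (2, 0), (3, 0), (3, -1), (3, -2)])

Answer: (0,0) (0,1) (1,1) (2,1) (2,0) (3,0) (3,-1) (3,-2)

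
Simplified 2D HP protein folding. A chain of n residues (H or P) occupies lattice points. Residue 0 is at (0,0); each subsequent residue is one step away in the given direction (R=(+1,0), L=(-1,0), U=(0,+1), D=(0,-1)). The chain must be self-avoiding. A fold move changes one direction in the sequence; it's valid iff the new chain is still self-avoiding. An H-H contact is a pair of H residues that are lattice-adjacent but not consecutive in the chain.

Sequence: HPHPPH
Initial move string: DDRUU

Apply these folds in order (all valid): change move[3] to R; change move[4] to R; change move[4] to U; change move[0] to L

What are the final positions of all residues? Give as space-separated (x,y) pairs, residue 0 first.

Answer: (0,0) (-1,0) (-1,-1) (0,-1) (1,-1) (1,0)

Derivation:
Initial moves: DDRUU
Fold: move[3]->R => DDRRU (positions: [(0, 0), (0, -1), (0, -2), (1, -2), (2, -2), (2, -1)])
Fold: move[4]->R => DDRRR (positions: [(0, 0), (0, -1), (0, -2), (1, -2), (2, -2), (3, -2)])
Fold: move[4]->U => DDRRU (positions: [(0, 0), (0, -1), (0, -2), (1, -2), (2, -2), (2, -1)])
Fold: move[0]->L => LDRRU (positions: [(0, 0), (-1, 0), (-1, -1), (0, -1), (1, -1), (1, 0)])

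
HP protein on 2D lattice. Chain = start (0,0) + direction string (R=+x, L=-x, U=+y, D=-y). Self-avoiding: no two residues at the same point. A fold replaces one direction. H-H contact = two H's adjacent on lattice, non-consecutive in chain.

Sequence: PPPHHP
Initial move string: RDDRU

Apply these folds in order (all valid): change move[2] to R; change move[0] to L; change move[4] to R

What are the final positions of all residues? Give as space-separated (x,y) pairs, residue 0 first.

Answer: (0,0) (-1,0) (-1,-1) (0,-1) (1,-1) (2,-1)

Derivation:
Initial moves: RDDRU
Fold: move[2]->R => RDRRU (positions: [(0, 0), (1, 0), (1, -1), (2, -1), (3, -1), (3, 0)])
Fold: move[0]->L => LDRRU (positions: [(0, 0), (-1, 0), (-1, -1), (0, -1), (1, -1), (1, 0)])
Fold: move[4]->R => LDRRR (positions: [(0, 0), (-1, 0), (-1, -1), (0, -1), (1, -1), (2, -1)])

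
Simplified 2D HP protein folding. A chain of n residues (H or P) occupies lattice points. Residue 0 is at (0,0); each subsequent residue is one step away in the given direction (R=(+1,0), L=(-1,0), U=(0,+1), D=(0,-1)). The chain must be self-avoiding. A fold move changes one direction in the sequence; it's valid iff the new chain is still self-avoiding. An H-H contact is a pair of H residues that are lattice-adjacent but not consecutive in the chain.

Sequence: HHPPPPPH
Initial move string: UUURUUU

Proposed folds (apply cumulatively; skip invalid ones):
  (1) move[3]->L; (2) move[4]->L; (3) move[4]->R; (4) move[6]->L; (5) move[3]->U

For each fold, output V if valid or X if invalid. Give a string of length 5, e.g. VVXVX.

Answer: VVXVV

Derivation:
Initial: UUURUUU -> [(0, 0), (0, 1), (0, 2), (0, 3), (1, 3), (1, 4), (1, 5), (1, 6)]
Fold 1: move[3]->L => UUULUUU VALID
Fold 2: move[4]->L => UUULLUU VALID
Fold 3: move[4]->R => UUULRUU INVALID (collision), skipped
Fold 4: move[6]->L => UUULLUL VALID
Fold 5: move[3]->U => UUUULUL VALID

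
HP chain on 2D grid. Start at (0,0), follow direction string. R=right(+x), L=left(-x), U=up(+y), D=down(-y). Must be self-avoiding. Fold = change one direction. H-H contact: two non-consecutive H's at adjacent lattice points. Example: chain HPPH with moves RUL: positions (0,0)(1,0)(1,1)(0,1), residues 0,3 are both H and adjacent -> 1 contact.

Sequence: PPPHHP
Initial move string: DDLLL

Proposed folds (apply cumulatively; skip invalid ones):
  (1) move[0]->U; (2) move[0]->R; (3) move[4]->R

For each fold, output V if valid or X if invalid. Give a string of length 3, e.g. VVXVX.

Answer: XVX

Derivation:
Initial: DDLLL -> [(0, 0), (0, -1), (0, -2), (-1, -2), (-2, -2), (-3, -2)]
Fold 1: move[0]->U => UDLLL INVALID (collision), skipped
Fold 2: move[0]->R => RDLLL VALID
Fold 3: move[4]->R => RDLLR INVALID (collision), skipped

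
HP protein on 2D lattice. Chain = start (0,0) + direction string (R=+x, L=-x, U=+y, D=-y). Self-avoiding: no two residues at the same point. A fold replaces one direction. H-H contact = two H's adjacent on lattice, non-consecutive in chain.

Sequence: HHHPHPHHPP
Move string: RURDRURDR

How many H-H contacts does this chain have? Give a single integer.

Positions: [(0, 0), (1, 0), (1, 1), (2, 1), (2, 0), (3, 0), (3, 1), (4, 1), (4, 0), (5, 0)]
H-H contact: residue 1 @(1,0) - residue 4 @(2, 0)

Answer: 1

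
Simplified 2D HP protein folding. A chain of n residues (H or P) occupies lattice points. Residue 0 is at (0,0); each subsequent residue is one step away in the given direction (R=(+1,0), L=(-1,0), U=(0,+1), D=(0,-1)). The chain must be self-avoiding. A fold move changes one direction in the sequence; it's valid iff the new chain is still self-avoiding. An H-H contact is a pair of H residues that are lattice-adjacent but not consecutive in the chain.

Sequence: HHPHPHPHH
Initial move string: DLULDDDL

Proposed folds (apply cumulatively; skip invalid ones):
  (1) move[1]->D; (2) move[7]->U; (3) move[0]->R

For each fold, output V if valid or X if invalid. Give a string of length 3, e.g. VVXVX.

Answer: XXX

Derivation:
Initial: DLULDDDL -> [(0, 0), (0, -1), (-1, -1), (-1, 0), (-2, 0), (-2, -1), (-2, -2), (-2, -3), (-3, -3)]
Fold 1: move[1]->D => DDULDDDL INVALID (collision), skipped
Fold 2: move[7]->U => DLULDDDU INVALID (collision), skipped
Fold 3: move[0]->R => RLULDDDL INVALID (collision), skipped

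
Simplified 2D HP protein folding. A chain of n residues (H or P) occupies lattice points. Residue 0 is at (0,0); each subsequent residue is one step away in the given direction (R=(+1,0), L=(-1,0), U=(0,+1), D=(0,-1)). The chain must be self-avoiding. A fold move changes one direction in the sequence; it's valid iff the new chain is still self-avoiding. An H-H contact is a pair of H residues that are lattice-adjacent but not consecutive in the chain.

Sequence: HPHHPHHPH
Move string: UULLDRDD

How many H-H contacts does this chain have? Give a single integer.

Positions: [(0, 0), (0, 1), (0, 2), (-1, 2), (-2, 2), (-2, 1), (-1, 1), (-1, 0), (-1, -1)]
H-H contact: residue 3 @(-1,2) - residue 6 @(-1, 1)

Answer: 1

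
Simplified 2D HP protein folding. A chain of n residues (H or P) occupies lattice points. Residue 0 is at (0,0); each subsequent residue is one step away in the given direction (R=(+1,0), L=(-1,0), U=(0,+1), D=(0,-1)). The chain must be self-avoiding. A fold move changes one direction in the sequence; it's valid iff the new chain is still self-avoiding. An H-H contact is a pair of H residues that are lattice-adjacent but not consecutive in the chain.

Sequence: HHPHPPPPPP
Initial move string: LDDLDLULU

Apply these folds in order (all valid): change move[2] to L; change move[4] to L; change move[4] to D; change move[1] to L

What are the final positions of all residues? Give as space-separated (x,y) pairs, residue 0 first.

Initial moves: LDDLDLULU
Fold: move[2]->L => LDLLDLULU (positions: [(0, 0), (-1, 0), (-1, -1), (-2, -1), (-3, -1), (-3, -2), (-4, -2), (-4, -1), (-5, -1), (-5, 0)])
Fold: move[4]->L => LDLLLLULU (positions: [(0, 0), (-1, 0), (-1, -1), (-2, -1), (-3, -1), (-4, -1), (-5, -1), (-5, 0), (-6, 0), (-6, 1)])
Fold: move[4]->D => LDLLDLULU (positions: [(0, 0), (-1, 0), (-1, -1), (-2, -1), (-3, -1), (-3, -2), (-4, -2), (-4, -1), (-5, -1), (-5, 0)])
Fold: move[1]->L => LLLLDLULU (positions: [(0, 0), (-1, 0), (-2, 0), (-3, 0), (-4, 0), (-4, -1), (-5, -1), (-5, 0), (-6, 0), (-6, 1)])

Answer: (0,0) (-1,0) (-2,0) (-3,0) (-4,0) (-4,-1) (-5,-1) (-5,0) (-6,0) (-6,1)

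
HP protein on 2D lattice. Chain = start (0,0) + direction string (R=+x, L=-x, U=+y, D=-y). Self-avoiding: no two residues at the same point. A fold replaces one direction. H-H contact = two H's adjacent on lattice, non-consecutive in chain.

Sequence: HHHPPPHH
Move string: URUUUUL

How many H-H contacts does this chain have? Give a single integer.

Answer: 0

Derivation:
Positions: [(0, 0), (0, 1), (1, 1), (1, 2), (1, 3), (1, 4), (1, 5), (0, 5)]
No H-H contacts found.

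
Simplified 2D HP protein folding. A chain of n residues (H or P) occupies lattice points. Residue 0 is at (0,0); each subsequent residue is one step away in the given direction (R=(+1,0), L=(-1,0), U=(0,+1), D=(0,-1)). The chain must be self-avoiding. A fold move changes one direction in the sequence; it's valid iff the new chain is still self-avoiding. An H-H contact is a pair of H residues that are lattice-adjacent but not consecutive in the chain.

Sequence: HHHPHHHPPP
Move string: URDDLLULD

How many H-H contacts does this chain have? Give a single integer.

Answer: 1

Derivation:
Positions: [(0, 0), (0, 1), (1, 1), (1, 0), (1, -1), (0, -1), (-1, -1), (-1, 0), (-2, 0), (-2, -1)]
H-H contact: residue 0 @(0,0) - residue 5 @(0, -1)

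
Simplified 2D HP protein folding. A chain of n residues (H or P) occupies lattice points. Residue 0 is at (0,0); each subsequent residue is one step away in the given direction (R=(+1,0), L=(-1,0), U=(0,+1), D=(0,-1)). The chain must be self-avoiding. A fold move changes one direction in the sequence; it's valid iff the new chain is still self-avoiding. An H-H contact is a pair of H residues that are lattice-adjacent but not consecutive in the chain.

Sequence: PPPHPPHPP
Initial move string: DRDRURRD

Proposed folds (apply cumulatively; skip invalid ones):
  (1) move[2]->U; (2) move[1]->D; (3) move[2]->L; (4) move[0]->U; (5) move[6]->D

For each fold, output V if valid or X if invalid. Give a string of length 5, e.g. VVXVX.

Initial: DRDRURRD -> [(0, 0), (0, -1), (1, -1), (1, -2), (2, -2), (2, -1), (3, -1), (4, -1), (4, -2)]
Fold 1: move[2]->U => DRURURRD VALID
Fold 2: move[1]->D => DDURURRD INVALID (collision), skipped
Fold 3: move[2]->L => DRLRURRD INVALID (collision), skipped
Fold 4: move[0]->U => URURURRD VALID
Fold 5: move[6]->D => URURURDD VALID

Answer: VXXVV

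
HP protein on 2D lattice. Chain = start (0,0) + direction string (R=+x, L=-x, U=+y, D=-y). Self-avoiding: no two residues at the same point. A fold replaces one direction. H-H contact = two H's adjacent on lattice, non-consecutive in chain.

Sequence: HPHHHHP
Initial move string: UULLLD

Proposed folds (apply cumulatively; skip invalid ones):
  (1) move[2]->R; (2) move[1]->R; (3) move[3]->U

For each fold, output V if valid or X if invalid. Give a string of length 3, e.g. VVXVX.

Answer: XXV

Derivation:
Initial: UULLLD -> [(0, 0), (0, 1), (0, 2), (-1, 2), (-2, 2), (-3, 2), (-3, 1)]
Fold 1: move[2]->R => UURLLD INVALID (collision), skipped
Fold 2: move[1]->R => URLLLD INVALID (collision), skipped
Fold 3: move[3]->U => UULULD VALID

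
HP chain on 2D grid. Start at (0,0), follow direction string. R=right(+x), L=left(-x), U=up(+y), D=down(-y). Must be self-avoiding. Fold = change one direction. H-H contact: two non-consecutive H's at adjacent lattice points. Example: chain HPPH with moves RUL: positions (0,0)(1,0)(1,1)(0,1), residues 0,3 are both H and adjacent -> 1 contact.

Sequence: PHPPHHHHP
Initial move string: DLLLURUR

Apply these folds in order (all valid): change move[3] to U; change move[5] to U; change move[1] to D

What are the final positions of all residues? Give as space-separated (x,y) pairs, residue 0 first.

Answer: (0,0) (0,-1) (0,-2) (-1,-2) (-1,-1) (-1,0) (-1,1) (-1,2) (0,2)

Derivation:
Initial moves: DLLLURUR
Fold: move[3]->U => DLLUURUR (positions: [(0, 0), (0, -1), (-1, -1), (-2, -1), (-2, 0), (-2, 1), (-1, 1), (-1, 2), (0, 2)])
Fold: move[5]->U => DLLUUUUR (positions: [(0, 0), (0, -1), (-1, -1), (-2, -1), (-2, 0), (-2, 1), (-2, 2), (-2, 3), (-1, 3)])
Fold: move[1]->D => DDLUUUUR (positions: [(0, 0), (0, -1), (0, -2), (-1, -2), (-1, -1), (-1, 0), (-1, 1), (-1, 2), (0, 2)])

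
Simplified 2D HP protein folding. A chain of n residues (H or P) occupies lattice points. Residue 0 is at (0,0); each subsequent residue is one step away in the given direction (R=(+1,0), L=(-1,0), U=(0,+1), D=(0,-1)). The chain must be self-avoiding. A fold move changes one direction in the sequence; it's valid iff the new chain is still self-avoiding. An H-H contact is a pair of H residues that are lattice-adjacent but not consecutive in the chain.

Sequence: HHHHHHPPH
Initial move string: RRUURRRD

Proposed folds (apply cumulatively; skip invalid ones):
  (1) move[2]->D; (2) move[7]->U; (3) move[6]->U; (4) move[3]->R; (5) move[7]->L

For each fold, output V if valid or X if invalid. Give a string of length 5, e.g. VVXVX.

Initial: RRUURRRD -> [(0, 0), (1, 0), (2, 0), (2, 1), (2, 2), (3, 2), (4, 2), (5, 2), (5, 1)]
Fold 1: move[2]->D => RRDURRRD INVALID (collision), skipped
Fold 2: move[7]->U => RRUURRRU VALID
Fold 3: move[6]->U => RRUURRUU VALID
Fold 4: move[3]->R => RRURRRUU VALID
Fold 5: move[7]->L => RRURRRUL VALID

Answer: XVVVV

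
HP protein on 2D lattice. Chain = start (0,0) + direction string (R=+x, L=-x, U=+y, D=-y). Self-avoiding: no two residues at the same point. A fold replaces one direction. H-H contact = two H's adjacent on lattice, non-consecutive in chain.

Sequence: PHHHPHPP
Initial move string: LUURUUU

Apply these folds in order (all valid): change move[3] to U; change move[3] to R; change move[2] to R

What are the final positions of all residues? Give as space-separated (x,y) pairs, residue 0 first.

Initial moves: LUURUUU
Fold: move[3]->U => LUUUUUU (positions: [(0, 0), (-1, 0), (-1, 1), (-1, 2), (-1, 3), (-1, 4), (-1, 5), (-1, 6)])
Fold: move[3]->R => LUURUUU (positions: [(0, 0), (-1, 0), (-1, 1), (-1, 2), (0, 2), (0, 3), (0, 4), (0, 5)])
Fold: move[2]->R => LURRUUU (positions: [(0, 0), (-1, 0), (-1, 1), (0, 1), (1, 1), (1, 2), (1, 3), (1, 4)])

Answer: (0,0) (-1,0) (-1,1) (0,1) (1,1) (1,2) (1,3) (1,4)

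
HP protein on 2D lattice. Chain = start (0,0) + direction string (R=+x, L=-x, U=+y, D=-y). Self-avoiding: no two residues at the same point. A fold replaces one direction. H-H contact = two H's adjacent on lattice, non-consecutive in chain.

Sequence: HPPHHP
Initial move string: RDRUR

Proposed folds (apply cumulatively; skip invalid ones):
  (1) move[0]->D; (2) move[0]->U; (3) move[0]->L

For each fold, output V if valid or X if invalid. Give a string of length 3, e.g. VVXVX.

Answer: VXX

Derivation:
Initial: RDRUR -> [(0, 0), (1, 0), (1, -1), (2, -1), (2, 0), (3, 0)]
Fold 1: move[0]->D => DDRUR VALID
Fold 2: move[0]->U => UDRUR INVALID (collision), skipped
Fold 3: move[0]->L => LDRUR INVALID (collision), skipped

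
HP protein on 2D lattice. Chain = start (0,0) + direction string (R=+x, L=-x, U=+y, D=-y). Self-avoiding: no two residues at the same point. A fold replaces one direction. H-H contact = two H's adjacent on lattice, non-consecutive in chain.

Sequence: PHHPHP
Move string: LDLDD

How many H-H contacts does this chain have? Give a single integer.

Positions: [(0, 0), (-1, 0), (-1, -1), (-2, -1), (-2, -2), (-2, -3)]
No H-H contacts found.

Answer: 0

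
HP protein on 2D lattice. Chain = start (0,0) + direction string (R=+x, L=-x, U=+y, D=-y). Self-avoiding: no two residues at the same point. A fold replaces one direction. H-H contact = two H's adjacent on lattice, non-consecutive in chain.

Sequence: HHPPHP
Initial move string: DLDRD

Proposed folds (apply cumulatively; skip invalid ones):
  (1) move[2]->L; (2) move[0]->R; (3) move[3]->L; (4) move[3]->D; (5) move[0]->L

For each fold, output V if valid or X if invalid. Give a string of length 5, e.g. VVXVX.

Answer: XXVVV

Derivation:
Initial: DLDRD -> [(0, 0), (0, -1), (-1, -1), (-1, -2), (0, -2), (0, -3)]
Fold 1: move[2]->L => DLLRD INVALID (collision), skipped
Fold 2: move[0]->R => RLDRD INVALID (collision), skipped
Fold 3: move[3]->L => DLDLD VALID
Fold 4: move[3]->D => DLDDD VALID
Fold 5: move[0]->L => LLDDD VALID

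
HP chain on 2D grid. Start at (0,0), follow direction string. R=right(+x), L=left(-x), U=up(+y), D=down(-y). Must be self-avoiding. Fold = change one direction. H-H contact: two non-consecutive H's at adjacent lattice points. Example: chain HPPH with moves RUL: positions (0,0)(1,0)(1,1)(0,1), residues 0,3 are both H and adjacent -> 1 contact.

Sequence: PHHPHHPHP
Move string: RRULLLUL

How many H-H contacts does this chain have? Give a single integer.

Positions: [(0, 0), (1, 0), (2, 0), (2, 1), (1, 1), (0, 1), (-1, 1), (-1, 2), (-2, 2)]
H-H contact: residue 1 @(1,0) - residue 4 @(1, 1)

Answer: 1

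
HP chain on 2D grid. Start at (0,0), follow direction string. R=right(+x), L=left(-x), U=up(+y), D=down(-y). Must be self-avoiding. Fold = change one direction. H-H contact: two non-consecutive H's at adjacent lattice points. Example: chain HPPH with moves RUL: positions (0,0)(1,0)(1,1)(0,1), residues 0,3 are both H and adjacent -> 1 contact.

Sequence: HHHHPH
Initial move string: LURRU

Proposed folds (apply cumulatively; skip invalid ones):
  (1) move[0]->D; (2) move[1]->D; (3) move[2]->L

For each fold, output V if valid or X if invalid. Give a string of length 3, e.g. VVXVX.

Answer: XVX

Derivation:
Initial: LURRU -> [(0, 0), (-1, 0), (-1, 1), (0, 1), (1, 1), (1, 2)]
Fold 1: move[0]->D => DURRU INVALID (collision), skipped
Fold 2: move[1]->D => LDRRU VALID
Fold 3: move[2]->L => LDLRU INVALID (collision), skipped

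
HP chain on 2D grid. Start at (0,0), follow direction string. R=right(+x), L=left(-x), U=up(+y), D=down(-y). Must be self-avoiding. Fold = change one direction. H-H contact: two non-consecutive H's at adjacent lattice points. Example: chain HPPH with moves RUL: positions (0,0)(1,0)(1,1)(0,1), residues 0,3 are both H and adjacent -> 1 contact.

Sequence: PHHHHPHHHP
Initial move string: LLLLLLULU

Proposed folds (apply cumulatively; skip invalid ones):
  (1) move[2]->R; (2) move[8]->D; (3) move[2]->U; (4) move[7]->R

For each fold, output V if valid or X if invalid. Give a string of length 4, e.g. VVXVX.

Answer: XVVX

Derivation:
Initial: LLLLLLULU -> [(0, 0), (-1, 0), (-2, 0), (-3, 0), (-4, 0), (-5, 0), (-6, 0), (-6, 1), (-7, 1), (-7, 2)]
Fold 1: move[2]->R => LLRLLLULU INVALID (collision), skipped
Fold 2: move[8]->D => LLLLLLULD VALID
Fold 3: move[2]->U => LLULLLULD VALID
Fold 4: move[7]->R => LLULLLURD INVALID (collision), skipped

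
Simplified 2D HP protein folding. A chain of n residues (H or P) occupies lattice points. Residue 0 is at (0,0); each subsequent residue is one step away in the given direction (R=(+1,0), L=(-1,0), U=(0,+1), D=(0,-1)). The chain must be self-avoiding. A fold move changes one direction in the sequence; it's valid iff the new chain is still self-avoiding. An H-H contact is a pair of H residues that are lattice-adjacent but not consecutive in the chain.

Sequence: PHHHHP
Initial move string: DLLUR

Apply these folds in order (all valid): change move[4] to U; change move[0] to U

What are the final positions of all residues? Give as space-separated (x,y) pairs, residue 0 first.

Answer: (0,0) (0,1) (-1,1) (-2,1) (-2,2) (-2,3)

Derivation:
Initial moves: DLLUR
Fold: move[4]->U => DLLUU (positions: [(0, 0), (0, -1), (-1, -1), (-2, -1), (-2, 0), (-2, 1)])
Fold: move[0]->U => ULLUU (positions: [(0, 0), (0, 1), (-1, 1), (-2, 1), (-2, 2), (-2, 3)])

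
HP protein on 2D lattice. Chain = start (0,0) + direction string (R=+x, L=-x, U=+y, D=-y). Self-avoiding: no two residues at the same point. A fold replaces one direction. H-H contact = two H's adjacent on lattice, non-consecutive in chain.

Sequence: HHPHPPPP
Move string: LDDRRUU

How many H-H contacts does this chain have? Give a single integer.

Answer: 0

Derivation:
Positions: [(0, 0), (-1, 0), (-1, -1), (-1, -2), (0, -2), (1, -2), (1, -1), (1, 0)]
No H-H contacts found.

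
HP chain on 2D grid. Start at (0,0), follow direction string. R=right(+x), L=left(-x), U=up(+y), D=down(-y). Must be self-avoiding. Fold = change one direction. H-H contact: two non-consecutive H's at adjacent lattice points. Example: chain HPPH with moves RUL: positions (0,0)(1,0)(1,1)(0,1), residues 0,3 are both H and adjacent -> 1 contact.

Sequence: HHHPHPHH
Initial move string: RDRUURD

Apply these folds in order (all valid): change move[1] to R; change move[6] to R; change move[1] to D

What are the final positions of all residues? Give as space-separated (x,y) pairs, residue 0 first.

Initial moves: RDRUURD
Fold: move[1]->R => RRRUURD (positions: [(0, 0), (1, 0), (2, 0), (3, 0), (3, 1), (3, 2), (4, 2), (4, 1)])
Fold: move[6]->R => RRRUURR (positions: [(0, 0), (1, 0), (2, 0), (3, 0), (3, 1), (3, 2), (4, 2), (5, 2)])
Fold: move[1]->D => RDRUURR (positions: [(0, 0), (1, 0), (1, -1), (2, -1), (2, 0), (2, 1), (3, 1), (4, 1)])

Answer: (0,0) (1,0) (1,-1) (2,-1) (2,0) (2,1) (3,1) (4,1)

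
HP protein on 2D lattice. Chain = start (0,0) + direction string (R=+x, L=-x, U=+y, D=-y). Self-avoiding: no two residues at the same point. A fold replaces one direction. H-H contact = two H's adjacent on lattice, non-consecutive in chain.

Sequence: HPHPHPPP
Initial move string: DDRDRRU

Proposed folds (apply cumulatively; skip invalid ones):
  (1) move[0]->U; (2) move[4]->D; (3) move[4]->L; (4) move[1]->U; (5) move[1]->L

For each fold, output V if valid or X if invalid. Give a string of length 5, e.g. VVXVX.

Initial: DDRDRRU -> [(0, 0), (0, -1), (0, -2), (1, -2), (1, -3), (2, -3), (3, -3), (3, -2)]
Fold 1: move[0]->U => UDRDRRU INVALID (collision), skipped
Fold 2: move[4]->D => DDRDDRU VALID
Fold 3: move[4]->L => DDRDLRU INVALID (collision), skipped
Fold 4: move[1]->U => DURDDRU INVALID (collision), skipped
Fold 5: move[1]->L => DLRDDRU INVALID (collision), skipped

Answer: XVXXX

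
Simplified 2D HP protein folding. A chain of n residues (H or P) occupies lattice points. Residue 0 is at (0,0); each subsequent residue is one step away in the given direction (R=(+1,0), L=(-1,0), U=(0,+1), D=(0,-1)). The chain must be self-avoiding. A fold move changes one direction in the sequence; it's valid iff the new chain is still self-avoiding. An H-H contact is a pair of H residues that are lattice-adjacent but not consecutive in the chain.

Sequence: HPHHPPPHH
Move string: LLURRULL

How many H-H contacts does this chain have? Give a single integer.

Answer: 1

Derivation:
Positions: [(0, 0), (-1, 0), (-2, 0), (-2, 1), (-1, 1), (0, 1), (0, 2), (-1, 2), (-2, 2)]
H-H contact: residue 3 @(-2,1) - residue 8 @(-2, 2)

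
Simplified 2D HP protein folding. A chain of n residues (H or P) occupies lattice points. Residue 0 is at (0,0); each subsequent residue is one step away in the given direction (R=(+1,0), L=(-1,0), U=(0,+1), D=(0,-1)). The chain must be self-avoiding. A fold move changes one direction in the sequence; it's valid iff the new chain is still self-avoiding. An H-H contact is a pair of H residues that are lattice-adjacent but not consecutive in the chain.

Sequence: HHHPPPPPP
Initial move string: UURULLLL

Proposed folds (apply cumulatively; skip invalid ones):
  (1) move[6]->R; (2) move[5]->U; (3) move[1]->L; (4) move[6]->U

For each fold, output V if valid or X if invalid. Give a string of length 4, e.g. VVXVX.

Answer: XVXV

Derivation:
Initial: UURULLLL -> [(0, 0), (0, 1), (0, 2), (1, 2), (1, 3), (0, 3), (-1, 3), (-2, 3), (-3, 3)]
Fold 1: move[6]->R => UURULLRL INVALID (collision), skipped
Fold 2: move[5]->U => UURULULL VALID
Fold 3: move[1]->L => ULRULULL INVALID (collision), skipped
Fold 4: move[6]->U => UURULUUL VALID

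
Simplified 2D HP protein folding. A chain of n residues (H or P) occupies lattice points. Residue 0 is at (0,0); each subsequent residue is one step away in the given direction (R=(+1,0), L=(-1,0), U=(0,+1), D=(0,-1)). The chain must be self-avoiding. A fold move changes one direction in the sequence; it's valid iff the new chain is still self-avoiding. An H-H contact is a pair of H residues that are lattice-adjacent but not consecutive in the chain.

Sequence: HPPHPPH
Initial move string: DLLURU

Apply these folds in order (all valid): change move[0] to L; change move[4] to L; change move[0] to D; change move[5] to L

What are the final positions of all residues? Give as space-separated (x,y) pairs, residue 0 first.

Answer: (0,0) (0,-1) (-1,-1) (-2,-1) (-2,0) (-3,0) (-4,0)

Derivation:
Initial moves: DLLURU
Fold: move[0]->L => LLLURU (positions: [(0, 0), (-1, 0), (-2, 0), (-3, 0), (-3, 1), (-2, 1), (-2, 2)])
Fold: move[4]->L => LLLULU (positions: [(0, 0), (-1, 0), (-2, 0), (-3, 0), (-3, 1), (-4, 1), (-4, 2)])
Fold: move[0]->D => DLLULU (positions: [(0, 0), (0, -1), (-1, -1), (-2, -1), (-2, 0), (-3, 0), (-3, 1)])
Fold: move[5]->L => DLLULL (positions: [(0, 0), (0, -1), (-1, -1), (-2, -1), (-2, 0), (-3, 0), (-4, 0)])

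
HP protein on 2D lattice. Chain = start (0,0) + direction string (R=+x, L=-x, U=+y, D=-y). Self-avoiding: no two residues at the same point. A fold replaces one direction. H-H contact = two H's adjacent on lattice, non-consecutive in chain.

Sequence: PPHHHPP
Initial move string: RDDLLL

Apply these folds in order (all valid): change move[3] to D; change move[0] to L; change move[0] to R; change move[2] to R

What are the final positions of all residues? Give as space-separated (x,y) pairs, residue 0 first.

Initial moves: RDDLLL
Fold: move[3]->D => RDDDLL (positions: [(0, 0), (1, 0), (1, -1), (1, -2), (1, -3), (0, -3), (-1, -3)])
Fold: move[0]->L => LDDDLL (positions: [(0, 0), (-1, 0), (-1, -1), (-1, -2), (-1, -3), (-2, -3), (-3, -3)])
Fold: move[0]->R => RDDDLL (positions: [(0, 0), (1, 0), (1, -1), (1, -2), (1, -3), (0, -3), (-1, -3)])
Fold: move[2]->R => RDRDLL (positions: [(0, 0), (1, 0), (1, -1), (2, -1), (2, -2), (1, -2), (0, -2)])

Answer: (0,0) (1,0) (1,-1) (2,-1) (2,-2) (1,-2) (0,-2)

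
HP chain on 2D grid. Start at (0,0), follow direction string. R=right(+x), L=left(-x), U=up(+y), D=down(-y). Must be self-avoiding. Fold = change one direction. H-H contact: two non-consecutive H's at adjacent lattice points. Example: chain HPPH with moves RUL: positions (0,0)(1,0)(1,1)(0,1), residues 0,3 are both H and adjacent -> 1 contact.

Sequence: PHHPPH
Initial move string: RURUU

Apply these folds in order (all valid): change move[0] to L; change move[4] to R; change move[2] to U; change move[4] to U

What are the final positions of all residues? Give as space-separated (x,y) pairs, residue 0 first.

Answer: (0,0) (-1,0) (-1,1) (-1,2) (-1,3) (-1,4)

Derivation:
Initial moves: RURUU
Fold: move[0]->L => LURUU (positions: [(0, 0), (-1, 0), (-1, 1), (0, 1), (0, 2), (0, 3)])
Fold: move[4]->R => LURUR (positions: [(0, 0), (-1, 0), (-1, 1), (0, 1), (0, 2), (1, 2)])
Fold: move[2]->U => LUUUR (positions: [(0, 0), (-1, 0), (-1, 1), (-1, 2), (-1, 3), (0, 3)])
Fold: move[4]->U => LUUUU (positions: [(0, 0), (-1, 0), (-1, 1), (-1, 2), (-1, 3), (-1, 4)])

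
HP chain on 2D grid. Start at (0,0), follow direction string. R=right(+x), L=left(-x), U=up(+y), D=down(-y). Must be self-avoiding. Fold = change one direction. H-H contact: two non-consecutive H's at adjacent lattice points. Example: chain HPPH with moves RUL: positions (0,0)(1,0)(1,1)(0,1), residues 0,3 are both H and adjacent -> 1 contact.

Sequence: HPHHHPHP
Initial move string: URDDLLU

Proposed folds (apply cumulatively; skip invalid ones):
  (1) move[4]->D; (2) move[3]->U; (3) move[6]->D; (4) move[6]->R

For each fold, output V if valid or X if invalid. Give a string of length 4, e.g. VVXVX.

Initial: URDDLLU -> [(0, 0), (0, 1), (1, 1), (1, 0), (1, -1), (0, -1), (-1, -1), (-1, 0)]
Fold 1: move[4]->D => URDDDLU VALID
Fold 2: move[3]->U => URDUDLU INVALID (collision), skipped
Fold 3: move[6]->D => URDDDLD VALID
Fold 4: move[6]->R => URDDDLR INVALID (collision), skipped

Answer: VXVX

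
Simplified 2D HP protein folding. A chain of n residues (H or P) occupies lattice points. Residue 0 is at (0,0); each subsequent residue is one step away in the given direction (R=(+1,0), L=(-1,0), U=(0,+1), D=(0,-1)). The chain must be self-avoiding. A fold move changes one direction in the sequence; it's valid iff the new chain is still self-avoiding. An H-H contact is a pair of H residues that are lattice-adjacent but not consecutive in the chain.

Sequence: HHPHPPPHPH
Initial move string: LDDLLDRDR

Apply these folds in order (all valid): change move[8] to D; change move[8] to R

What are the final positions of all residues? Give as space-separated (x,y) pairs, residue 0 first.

Answer: (0,0) (-1,0) (-1,-1) (-1,-2) (-2,-2) (-3,-2) (-3,-3) (-2,-3) (-2,-4) (-1,-4)

Derivation:
Initial moves: LDDLLDRDR
Fold: move[8]->D => LDDLLDRDD (positions: [(0, 0), (-1, 0), (-1, -1), (-1, -2), (-2, -2), (-3, -2), (-3, -3), (-2, -3), (-2, -4), (-2, -5)])
Fold: move[8]->R => LDDLLDRDR (positions: [(0, 0), (-1, 0), (-1, -1), (-1, -2), (-2, -2), (-3, -2), (-3, -3), (-2, -3), (-2, -4), (-1, -4)])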